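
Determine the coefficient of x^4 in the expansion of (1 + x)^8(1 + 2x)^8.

Coefficient of x^4 = Σ_{j} C(8,j)·1^j·C(8,4-j)·2^(4-j) for j from 0 to 4.
= 1120 + 3584 + 3136 + 896 + 70 = 8806.

8806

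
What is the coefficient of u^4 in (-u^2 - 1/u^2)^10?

General term: C(10,j)·(-u^2)^j·(-1/u^2)^(10-j), with u-exponent 2j − 2(10−j) = 4j − 20.
Set 4j − 20 = 4: j = 6.
C(10,6) = 210; (-1)^6 = 1; (-1)^4 = 1.
Coefficient = 210 · 1 · 1 = 210.

210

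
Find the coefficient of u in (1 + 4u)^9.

The general term is C(9,j)·(1)^j·(4u)^(9-j); the u^1 term has j = 8.
C(9,8) = 9.
Coefficient = C(9,8) · 4^1 = 9 · 4 = 36.

36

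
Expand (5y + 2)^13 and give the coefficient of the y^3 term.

The general term is C(13,j)·(5y)^j·(2)^(13-j); the y^3 term has j = 3.
C(13,3) = 286.
Coefficient = C(13,3) · 5^3 · 2^10 = 286 · 125 · 1024 = 36608000.

36608000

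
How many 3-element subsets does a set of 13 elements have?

286

C(13,3) = (13·12·11) / 3! = 1716 / 6 = 286.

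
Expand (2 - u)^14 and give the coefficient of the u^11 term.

The general term is C(14,j)·(2)^j·(-u)^(14-j); the u^11 term has j = 3.
C(14,3) = 364.
Coefficient = C(14,3) · 2^3 · (-1)^11 = 364 · 8 · (-1) = -2912.

-2912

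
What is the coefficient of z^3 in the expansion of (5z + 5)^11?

8056640625

The general term is C(11,j)·(5z)^j·(5)^(11-j); the z^3 term has j = 3.
C(11,3) = 165.
Coefficient = C(11,3) · 5^3 · 5^8 = 165 · 125 · 390625 = 8056640625.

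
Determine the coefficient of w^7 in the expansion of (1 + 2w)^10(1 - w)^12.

Coefficient of w^7 = Σ_{j} C(10,j)·2^j·C(12,7-j)·(-1)^(7-j) for j from 0 to 7.
= (-792) + 18480 + (-142560) + 475200 + (-739200) + 532224 + (-161280) + 15360 = -2568.

-2568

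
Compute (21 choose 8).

C(21,8) = (21·20·19·18·17·16·15·14) / 8! = 8204716800 / 40320 = 203490.

203490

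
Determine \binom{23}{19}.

8855

C(23,19) = C(23,4) by symmetry.
C(23,4) = (23·22·21·20) / 4! = 212520 / 24 = 8855.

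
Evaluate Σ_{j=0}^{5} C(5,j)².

By Vandermonde's identity, Σ C(5,j)² = C(10,5) = 252.

252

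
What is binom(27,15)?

17383860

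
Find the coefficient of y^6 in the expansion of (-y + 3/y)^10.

405

General term: C(10,j)·(-y)^j·(3/y)^(10-j), with y-exponent 1j − 1(10−j) = 2j − 10.
Set 2j − 10 = 6: j = 8.
C(10,8) = 45; (-1)^8 = 1; 3^2 = 9.
Coefficient = 45 · 1 · 9 = 405.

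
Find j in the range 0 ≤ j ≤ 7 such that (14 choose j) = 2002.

C(14,j) increases on 0 ≤ j ≤ 7. C(14,4) = 1001 and C(14,5) = 2002, so j = 5.

5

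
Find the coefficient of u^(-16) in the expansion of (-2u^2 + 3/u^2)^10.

General term: C(10,j)·(-2u^2)^j·(3/u^2)^(10-j), with u-exponent 2j − 2(10−j) = 4j − 20.
Set 4j − 20 = -16: j = 1.
C(10,1) = 10; (-2)^1 = -2; 3^9 = 19683.
Coefficient = 10 · (-2) · 19683 = -393660.

-393660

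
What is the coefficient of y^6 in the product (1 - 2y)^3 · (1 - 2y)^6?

Coefficient of y^6 = Σ_{j} C(3,j)·(-2)^j·C(6,6-j)·(-2)^(6-j) for j from 0 to 3.
= 64 + 1152 + 2880 + 1280 = 5376.

5376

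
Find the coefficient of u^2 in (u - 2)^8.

1792

The general term is C(8,j)·(u)^j·(-2)^(8-j); the u^2 term has j = 2.
C(8,2) = 28.
Coefficient = C(8,2) · (-2)^6 = 28 · 64 = 1792.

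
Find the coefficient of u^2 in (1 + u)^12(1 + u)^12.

276

(1 + u)^12(1 + u)^12 = (1 + u)^24, so the coefficient of u^2 is C(24,2)·1^2 = 276·1 = 276.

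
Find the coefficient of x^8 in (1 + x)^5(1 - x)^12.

110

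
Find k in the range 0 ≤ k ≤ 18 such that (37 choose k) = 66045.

4

C(37,k) increases on 0 ≤ k ≤ 18. C(37,3) = 7770 and C(37,4) = 66045, so k = 4.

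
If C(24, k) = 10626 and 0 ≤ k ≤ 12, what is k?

4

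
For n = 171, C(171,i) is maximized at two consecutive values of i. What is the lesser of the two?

For odd n = 171, C(171,i) peaks at i = (n−1)/2 and (n+1)/2; the lesser is 85.

85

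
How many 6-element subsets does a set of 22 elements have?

C(22,6) = (22·21·20·19·18·17) / 6! = 53721360 / 720 = 74613.

74613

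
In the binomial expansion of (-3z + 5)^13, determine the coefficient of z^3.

-75410156250

The general term is C(13,j)·(-3z)^j·(5)^(13-j); the z^3 term has j = 3.
C(13,3) = 286.
Coefficient = C(13,3) · (-3)^3 · 5^10 = 286 · (-27) · 9765625 = -75410156250.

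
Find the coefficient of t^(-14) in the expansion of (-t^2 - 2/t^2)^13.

General term: C(13,j)·(-t^2)^j·(-2/t^2)^(13-j), with t-exponent 2j − 2(13−j) = 4j − 26.
Set 4j − 26 = -14: j = 3.
C(13,3) = 286; (-1)^3 = -1; (-2)^10 = 1024.
Coefficient = 286 · (-1) · 1024 = -292864.

-292864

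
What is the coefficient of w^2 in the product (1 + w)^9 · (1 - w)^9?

-9

Coefficient of w^2 = Σ_{j} C(9,j)·1^j·C(9,2-j)·(-1)^(2-j) for j from 0 to 2.
= 36 + (-81) + 36 = -9.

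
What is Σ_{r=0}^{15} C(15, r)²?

By Vandermonde's identity, Σ C(15,r)² = C(30,15) = 155117520.

155117520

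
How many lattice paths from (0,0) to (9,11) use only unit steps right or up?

167960

Each path is a sequence of 20 steps with 9 rights: C(20,9) = 167960.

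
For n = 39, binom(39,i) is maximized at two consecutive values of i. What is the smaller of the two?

For odd n = 39, C(39,i) peaks at i = (n−1)/2 and (n+1)/2; the smaller is 19.

19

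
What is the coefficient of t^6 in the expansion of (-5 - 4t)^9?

The general term is C(9,j)·(-5)^j·(-4t)^(9-j); the t^6 term has j = 3.
C(9,3) = 84.
Coefficient = C(9,3) · (-5)^3 · (-4)^6 = 84 · (-125) · 4096 = -43008000.

-43008000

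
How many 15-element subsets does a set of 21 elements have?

C(21,15) = C(21,6) by symmetry.
C(21,6) = (21·20·19·18·17·16) / 6! = 39070080 / 720 = 54264.

54264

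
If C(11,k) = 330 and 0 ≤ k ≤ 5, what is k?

C(11,k) increases on 0 ≤ k ≤ 5. C(11,3) = 165 and C(11,4) = 330, so k = 4.

4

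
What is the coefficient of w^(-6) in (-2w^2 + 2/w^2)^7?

2688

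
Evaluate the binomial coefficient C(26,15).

C(26,15) = C(26,11) by symmetry.
C(26,11) = (26·25·24·23·22·21·20·19·18·17·16) / 11! = 308403583488000 / 39916800 = 7726160.

7726160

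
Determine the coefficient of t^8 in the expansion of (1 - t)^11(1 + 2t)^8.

1125

Coefficient of t^8 = Σ_{j} C(11,j)·(-1)^j·C(8,8-j)·2^(8-j) for j from 0 to 8.
= 256 + (-11264) + 98560 + (-295680) + 369600 + (-206976) + 51744 + (-5280) + 165 = 1125.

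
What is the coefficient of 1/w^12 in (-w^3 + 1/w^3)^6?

-6

General term: C(6,j)·(-w^3)^j·(1/w^3)^(6-j), with w-exponent 3j − 3(6−j) = 6j − 18.
Set 6j − 18 = -12: j = 1.
C(6,1) = 6; (-1)^1 = -1; 1^5 = 1.
Coefficient = 6 · (-1) · 1 = -6.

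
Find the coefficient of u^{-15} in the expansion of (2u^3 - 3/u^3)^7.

10206

General term: C(7,j)·(2u^3)^j·(-3/u^3)^(7-j), with u-exponent 3j − 3(7−j) = 6j − 21.
Set 6j − 21 = -15: j = 1.
C(7,1) = 7; 2^1 = 2; (-3)^6 = 729.
Coefficient = 7 · 2 · 729 = 10206.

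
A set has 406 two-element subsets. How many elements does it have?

n(n−1)/2 = 406 ⇒ n(n−1) = 812. Since 29·28 = 812, n = 29.

29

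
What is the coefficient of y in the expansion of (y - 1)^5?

5

The general term is C(5,j)·(y)^j·(-1)^(5-j); the y^1 term has j = 1.
C(5,1) = 5.
Coefficient = C(5,1) = 5.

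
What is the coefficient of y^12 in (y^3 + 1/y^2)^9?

84

General term: C(9,j)·(y^3)^j·(1/y^2)^(9-j), with y-exponent 3j − 2(9−j) = 5j − 18.
Set 5j − 18 = 12: j = 6.
C(9,6) = 84; 1^6 = 1; 1^3 = 1.
Coefficient = 84 · 1 · 1 = 84.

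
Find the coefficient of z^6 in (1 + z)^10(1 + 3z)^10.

2012520

Coefficient of z^6 = Σ_{j} C(10,j)·1^j·C(10,6-j)·3^(6-j) for j from 0 to 6.
= 153090 + 612360 + 765450 + 388800 + 85050 + 7560 + 210 = 2012520.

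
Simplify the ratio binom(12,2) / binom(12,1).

C(n,k+1)/C(n,k) = (n−k)/(k+1) = (12−1)/(1+1) = 11/2.

11/2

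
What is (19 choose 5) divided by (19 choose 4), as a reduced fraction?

3

C(n,k+1)/C(n,k) = (n−k)/(k+1) = (19−4)/(4+1) = 15/5 = 3.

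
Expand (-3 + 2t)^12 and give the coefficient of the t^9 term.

-3041280

The general term is C(12,j)·(-3)^j·(2t)^(12-j); the t^9 term has j = 3.
C(12,3) = 220.
Coefficient = C(12,3) · (-3)^3 · 2^9 = 220 · (-27) · 512 = -3041280.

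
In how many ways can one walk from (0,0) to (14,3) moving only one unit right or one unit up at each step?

680

Each path is a sequence of 17 steps with 14 rights: C(17,14) = 680.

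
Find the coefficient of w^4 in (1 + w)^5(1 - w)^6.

Coefficient of w^4 = Σ_{j} C(5,j)·1^j·C(6,4-j)·(-1)^(4-j) for j from 0 to 4.
= 15 + (-100) + 150 + (-60) + 5 = 10.

10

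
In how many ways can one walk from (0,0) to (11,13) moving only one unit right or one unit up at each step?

Each path is a sequence of 24 steps with 11 rights: C(24,11) = 2496144.

2496144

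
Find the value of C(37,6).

C(37,6) = (37·36·35·34·33·32) / 6! = 1673844480 / 720 = 2324784.

2324784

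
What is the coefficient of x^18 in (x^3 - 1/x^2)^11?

General term: C(11,j)·(x^3)^j·(-1/x^2)^(11-j), with x-exponent 3j − 2(11−j) = 5j − 22.
Set 5j − 22 = 18: j = 8.
C(11,8) = 165; 1^8 = 1; (-1)^3 = -1.
Coefficient = 165 · 1 · (-1) = -165.

-165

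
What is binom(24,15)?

1307504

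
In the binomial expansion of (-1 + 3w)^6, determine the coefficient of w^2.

135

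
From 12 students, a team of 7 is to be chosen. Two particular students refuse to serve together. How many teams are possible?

All 7-subsets: C(12,7) = 792. Those containing both fixed elements: C(10,5) = 252.
792 − 252 = 540.

540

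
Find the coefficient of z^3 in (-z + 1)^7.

The general term is C(7,j)·(-z)^j·(1)^(7-j); the z^3 term has j = 3.
C(7,3) = 35.
Coefficient = C(7,3) · (-1)^3 = 35 · (-1) = -35.

-35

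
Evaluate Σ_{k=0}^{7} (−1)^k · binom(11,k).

-120

The partial alternating sum Σ_{k=0}^{7} (−1)^k C(11,k) = (−1)^7 C(10,7) = -120.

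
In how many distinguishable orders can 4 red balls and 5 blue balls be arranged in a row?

Choose positions for the red balls: C(9,4) = 126.

126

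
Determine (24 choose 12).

C(24,12) = (24·23·22·21·20·19·18·17·16·15·14·13) / 12! = 1295295050649600 / 479001600 = 2704156.

2704156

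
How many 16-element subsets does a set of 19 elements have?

C(19,16) = C(19,3) by symmetry.
C(19,3) = (19·18·17) / 3! = 5814 / 6 = 969.

969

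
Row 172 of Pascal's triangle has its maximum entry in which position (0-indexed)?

86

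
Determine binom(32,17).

565722720

C(32,17) = C(32,15) by symmetry.
C(32,15) = (32·31·30·29·28·27·26·25·24·23·22·21·20·19·18) / 15! = 739781100339240960000 / 1307674368000 = 565722720.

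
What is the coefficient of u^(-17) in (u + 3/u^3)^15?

42220035

General term: C(15,j)·(u)^j·(3/u^3)^(15-j), with u-exponent 1j − 3(15−j) = 4j − 45.
Set 4j − 45 = -17: j = 7.
C(15,7) = 6435; 1^7 = 1; 3^8 = 6561.
Coefficient = 6435 · 1 · 6561 = 42220035.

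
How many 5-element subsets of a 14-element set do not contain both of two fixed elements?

All 5-subsets: C(14,5) = 2002. Those containing both fixed elements: C(12,3) = 220.
2002 − 220 = 1782.

1782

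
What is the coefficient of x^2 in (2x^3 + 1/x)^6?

General term: C(6,j)·(2x^3)^j·(1/x)^(6-j), with x-exponent 3j − 1(6−j) = 4j − 6.
Set 4j − 6 = 2: j = 2.
C(6,2) = 15; 2^2 = 4; 1^4 = 1.
Coefficient = 15 · 4 · 1 = 60.

60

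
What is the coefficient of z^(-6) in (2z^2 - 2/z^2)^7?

General term: C(7,j)·(2z^2)^j·(-2/z^2)^(7-j), with z-exponent 2j − 2(7−j) = 4j − 14.
Set 4j − 14 = -6: j = 2.
C(7,2) = 21; 2^2 = 4; (-2)^5 = -32.
Coefficient = 21 · 4 · (-32) = -2688.

-2688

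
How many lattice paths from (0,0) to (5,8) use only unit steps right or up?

1287

Each path is a sequence of 13 steps with 5 rights: C(13,5) = 1287.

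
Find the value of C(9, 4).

C(9,4) = (9·8·7·6) / 4! = 3024 / 24 = 126.

126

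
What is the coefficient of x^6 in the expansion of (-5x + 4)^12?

59136000000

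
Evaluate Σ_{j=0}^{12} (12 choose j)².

2704156

By Vandermonde's identity, Σ C(12,j)² = C(24,12) = 2704156.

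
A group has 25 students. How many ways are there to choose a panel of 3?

This is C(25,3) = 2300.

2300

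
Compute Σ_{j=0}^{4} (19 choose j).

5036

1 + 19 + 171 + 969 + 3876 = 5036.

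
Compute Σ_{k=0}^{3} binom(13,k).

378

1 + 13 + 78 + 286 = 378.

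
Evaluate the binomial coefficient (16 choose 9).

11440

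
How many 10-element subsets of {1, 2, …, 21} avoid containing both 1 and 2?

277134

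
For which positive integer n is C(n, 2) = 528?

n(n−1)/2 = 528 ⇒ n(n−1) = 1056. Since 33·32 = 1056, n = 33.

33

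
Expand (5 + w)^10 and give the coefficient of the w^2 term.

The general term is C(10,j)·(5)^j·(w)^(10-j); the w^2 term has j = 8.
C(10,8) = 45.
Coefficient = C(10,8) · 5^8 = 45 · 390625 = 17578125.

17578125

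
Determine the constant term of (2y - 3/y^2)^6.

2160

General term: C(6,j)·(2y)^j·(-3/y^2)^(6-j), with y-exponent 1j − 2(6−j) = 3j − 12.
Set 3j − 12 = 0: j = 4.
C(6,4) = 15; 2^4 = 16; (-3)^2 = 9.
Coefficient = 15 · 16 · 9 = 2160.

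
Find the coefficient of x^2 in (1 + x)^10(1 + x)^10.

190

(1 + x)^10(1 + x)^10 = (1 + x)^20, so the coefficient of x^2 is C(20,2)·1^2 = 190·1 = 190.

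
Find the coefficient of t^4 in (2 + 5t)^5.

6250

The general term is C(5,j)·(2)^j·(5t)^(5-j); the t^4 term has j = 1.
C(5,1) = 5.
Coefficient = C(5,1) · 2^1 · 5^4 = 5 · 2 · 625 = 6250.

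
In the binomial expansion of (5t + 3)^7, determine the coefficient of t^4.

590625

The general term is C(7,j)·(5t)^j·(3)^(7-j); the t^4 term has j = 4.
C(7,4) = 35.
Coefficient = C(7,4) · 5^4 · 3^3 = 35 · 625 · 27 = 590625.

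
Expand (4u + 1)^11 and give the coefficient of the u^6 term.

1892352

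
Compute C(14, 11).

C(14,11) = C(14,3) by symmetry.
C(14,3) = (14·13·12) / 3! = 2184 / 6 = 364.

364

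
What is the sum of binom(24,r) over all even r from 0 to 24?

8388608

Half of (1+1)^24 + (1−1)^24 gives the even-index sum: 2^23 = 8388608.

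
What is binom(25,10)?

3268760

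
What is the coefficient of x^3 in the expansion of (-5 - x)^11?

The general term is C(11,j)·(-5)^j·(-x)^(11-j); the x^3 term has j = 8.
C(11,8) = 165.
Coefficient = C(11,8) · (-5)^8 · (-1)^3 = 165 · 390625 · (-1) = -64453125.

-64453125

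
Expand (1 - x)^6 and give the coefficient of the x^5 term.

-6

The general term is C(6,j)·(1)^j·(-x)^(6-j); the x^5 term has j = 1.
C(6,1) = 6.
Coefficient = C(6,1) · (-1)^5 = 6 · (-1) = -6.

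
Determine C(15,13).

105

C(15,13) = C(15,2) by symmetry.
C(15,2) = (15·14) / 2! = 210 / 2 = 105.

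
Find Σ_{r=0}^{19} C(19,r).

524288

The entries of row 19 sum to 2^19 = 524288.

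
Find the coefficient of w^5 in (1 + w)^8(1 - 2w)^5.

-36

Coefficient of w^5 = Σ_{j} C(8,j)·1^j·C(5,5-j)·(-2)^(5-j) for j from 0 to 5.
= (-32) + 640 + (-2240) + 2240 + (-700) + 56 = -36.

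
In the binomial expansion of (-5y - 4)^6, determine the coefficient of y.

The general term is C(6,j)·(-5y)^j·(-4)^(6-j); the y^1 term has j = 1.
C(6,1) = 6.
Coefficient = C(6,1) · (-5)^1 · (-4)^5 = 6 · (-5) · (-1024) = 30720.

30720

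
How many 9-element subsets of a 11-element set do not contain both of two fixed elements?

All 9-subsets: C(11,9) = 55. Those containing both fixed elements: C(9,7) = 36.
55 − 36 = 19.

19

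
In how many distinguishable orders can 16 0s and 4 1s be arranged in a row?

4845

Choose positions for the 0s: C(20,16) = 4845.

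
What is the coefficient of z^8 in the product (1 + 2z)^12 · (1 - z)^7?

Coefficient of z^8 = Σ_{j} C(12,j)·2^j·C(7,8-j)·(-1)^(8-j) for j from 1 to 8.
= (-24) + 1848 + (-36960) + 277200 + (-887040) + 1241856 + (-709632) + 126720 = 13968.

13968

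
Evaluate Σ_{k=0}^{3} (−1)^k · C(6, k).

The partial alternating sum Σ_{k=0}^{3} (−1)^k C(6,k) = (−1)^3 C(5,3) = -10.

-10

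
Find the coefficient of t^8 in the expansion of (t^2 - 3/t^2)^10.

-3240

General term: C(10,j)·(t^2)^j·(-3/t^2)^(10-j), with t-exponent 2j − 2(10−j) = 4j − 20.
Set 4j − 20 = 8: j = 7.
C(10,7) = 120; 1^7 = 1; (-3)^3 = -27.
Coefficient = 120 · 1 · (-27) = -3240.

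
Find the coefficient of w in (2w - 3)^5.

810

The general term is C(5,j)·(2w)^j·(-3)^(5-j); the w^1 term has j = 1.
C(5,1) = 5.
Coefficient = C(5,1) · 2^1 · (-3)^4 = 5 · 2 · 81 = 810.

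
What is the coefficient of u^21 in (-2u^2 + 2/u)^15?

14909440

General term: C(15,j)·(-2u^2)^j·(2/u)^(15-j), with u-exponent 2j − 1(15−j) = 3j − 15.
Set 3j − 15 = 21: j = 12.
C(15,12) = 455; (-2)^12 = 4096; 2^3 = 8.
Coefficient = 455 · 4096 · 8 = 14909440.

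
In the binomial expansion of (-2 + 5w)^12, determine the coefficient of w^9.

-3437500000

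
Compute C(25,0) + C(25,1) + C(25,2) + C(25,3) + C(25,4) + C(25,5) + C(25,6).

245506

1 + 25 + 300 + 2300 + 12650 + 53130 + 177100 = 245506.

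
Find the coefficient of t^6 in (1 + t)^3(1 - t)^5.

2

Coefficient of t^6 = Σ_{j} C(3,j)·1^j·C(5,6-j)·(-1)^(6-j) for j from 1 to 3.
= (-3) + 15 + (-10) = 2.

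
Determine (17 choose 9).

C(17,9) = C(17,8) by symmetry.
C(17,8) = (17·16·15·14·13·12·11·10) / 8! = 980179200 / 40320 = 24310.

24310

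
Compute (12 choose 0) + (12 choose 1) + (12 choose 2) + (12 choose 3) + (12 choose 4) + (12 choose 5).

1 + 12 + 66 + 220 + 495 + 792 = 1586.

1586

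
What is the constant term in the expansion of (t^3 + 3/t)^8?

General term: C(8,j)·(t^3)^j·(3/t)^(8-j), with t-exponent 3j − 1(8−j) = 4j − 8.
Set 4j − 8 = 0: j = 2.
C(8,2) = 28; 1^2 = 1; 3^6 = 729.
Coefficient = 28 · 1 · 729 = 20412.

20412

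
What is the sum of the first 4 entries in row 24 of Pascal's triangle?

1 + 24 + 276 + 2024 = 2325.

2325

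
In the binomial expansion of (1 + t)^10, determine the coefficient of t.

10

The general term is C(10,j)·(1)^j·(t)^(10-j); the t^1 term has j = 9.
C(10,9) = 10.
Coefficient = C(10,9) = 10.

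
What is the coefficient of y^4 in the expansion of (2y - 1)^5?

-80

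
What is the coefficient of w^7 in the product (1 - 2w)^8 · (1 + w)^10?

1560

Coefficient of w^7 = Σ_{j} C(8,j)·(-2)^j·C(10,7-j)·1^(7-j) for j from 0 to 7.
= 120 + (-3360) + 28224 + (-94080) + 134400 + (-80640) + 17920 + (-1024) = 1560.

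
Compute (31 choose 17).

265182525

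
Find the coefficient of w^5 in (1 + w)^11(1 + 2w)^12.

261206

Coefficient of w^5 = Σ_{j} C(11,j)·1^j·C(12,5-j)·2^(5-j) for j from 0 to 5.
= 25344 + 87120 + 96800 + 43560 + 7920 + 462 = 261206.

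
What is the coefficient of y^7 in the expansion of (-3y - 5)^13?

The general term is C(13,j)·(-3y)^j·(-5)^(13-j); the y^7 term has j = 7.
C(13,7) = 1716.
Coefficient = C(13,7) · (-3)^7 · (-5)^6 = 1716 · (-2187) · 15625 = -58638937500.

-58638937500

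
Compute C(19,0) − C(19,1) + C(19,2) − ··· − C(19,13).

The partial alternating sum Σ_{k=0}^{13} (−1)^k C(19,k) = (−1)^13 C(18,13) = -8568.

-8568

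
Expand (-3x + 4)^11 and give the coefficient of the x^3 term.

The general term is C(11,j)·(-3x)^j·(4)^(11-j); the x^3 term has j = 3.
C(11,3) = 165.
Coefficient = C(11,3) · (-3)^3 · 4^8 = 165 · (-27) · 65536 = -291962880.

-291962880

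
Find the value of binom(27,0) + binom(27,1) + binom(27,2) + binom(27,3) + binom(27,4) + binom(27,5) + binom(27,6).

397594

1 + 27 + 351 + 2925 + 17550 + 80730 + 296010 = 397594.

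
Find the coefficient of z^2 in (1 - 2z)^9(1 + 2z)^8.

-32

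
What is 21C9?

C(21,9) = (21·20·19·18·17·16·15·14·13) / 9! = 106661318400 / 362880 = 293930.

293930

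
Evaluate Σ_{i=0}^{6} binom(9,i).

466

1 + 9 + 36 + 84 + 126 + 126 + 84 = 466.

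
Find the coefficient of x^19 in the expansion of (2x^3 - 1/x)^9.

4608

General term: C(9,j)·(2x^3)^j·(-1/x)^(9-j), with x-exponent 3j − 1(9−j) = 4j − 9.
Set 4j − 9 = 19: j = 7.
C(9,7) = 36; 2^7 = 128; (-1)^2 = 1.
Coefficient = 36 · 128 · 1 = 4608.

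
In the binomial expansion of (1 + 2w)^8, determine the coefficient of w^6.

1792

The general term is C(8,j)·(1)^j·(2w)^(8-j); the w^6 term has j = 2.
C(8,2) = 28.
Coefficient = C(8,2) · 2^6 = 28 · 64 = 1792.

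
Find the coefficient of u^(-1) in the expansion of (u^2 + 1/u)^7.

21

General term: C(7,j)·(u^2)^j·(1/u)^(7-j), with u-exponent 2j − 1(7−j) = 3j − 7.
Set 3j − 7 = -1: j = 2.
C(7,2) = 21; 1^2 = 1; 1^5 = 1.
Coefficient = 21 · 1 · 1 = 21.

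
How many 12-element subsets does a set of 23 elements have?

1352078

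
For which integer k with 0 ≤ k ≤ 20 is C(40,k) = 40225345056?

C(40,k) increases on 0 ≤ k ≤ 20. C(40,14) = 23206929840 and C(40,15) = 40225345056, so k = 15.

15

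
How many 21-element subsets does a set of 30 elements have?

14307150

C(30,21) = C(30,9) by symmetry.
C(30,9) = (30·29·28·27·26·25·24·23·22) / 9! = 5191778592000 / 362880 = 14307150.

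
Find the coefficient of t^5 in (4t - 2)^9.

2064384

The general term is C(9,j)·(4t)^j·(-2)^(9-j); the t^5 term has j = 5.
C(9,5) = 126.
Coefficient = C(9,5) · 4^5 · (-2)^4 = 126 · 1024 · 16 = 2064384.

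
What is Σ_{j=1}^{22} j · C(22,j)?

46137344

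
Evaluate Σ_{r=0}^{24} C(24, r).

16777216

The entries of row 24 sum to 2^24 = 16777216.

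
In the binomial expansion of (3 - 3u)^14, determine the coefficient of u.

The general term is C(14,j)·(3)^j·(-3u)^(14-j); the u^1 term has j = 13.
C(14,13) = 14.
Coefficient = C(14,13) · 3^13 · (-3)^1 = 14 · 1594323 · (-3) = -66961566.

-66961566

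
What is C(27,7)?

888030

C(27,7) = (27·26·25·24·23·22·21) / 7! = 4475671200 / 5040 = 888030.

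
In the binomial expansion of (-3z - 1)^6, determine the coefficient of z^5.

1458

The general term is C(6,j)·(-3z)^j·(-1)^(6-j); the z^5 term has j = 5.
C(6,5) = 6.
Coefficient = C(6,5) · (-3)^5 · (-1)^1 = 6 · (-243) · (-1) = 1458.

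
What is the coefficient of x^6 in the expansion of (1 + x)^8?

28

The general term is C(8,j)·(1)^j·(x)^(8-j); the x^6 term has j = 2.
C(8,2) = 28.
Coefficient = C(8,2) = 28.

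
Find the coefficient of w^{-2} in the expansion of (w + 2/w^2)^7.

General term: C(7,j)·(w)^j·(2/w^2)^(7-j), with w-exponent 1j − 2(7−j) = 3j − 14.
Set 3j − 14 = -2: j = 4.
C(7,4) = 35; 1^4 = 1; 2^3 = 8.
Coefficient = 35 · 1 · 8 = 280.

280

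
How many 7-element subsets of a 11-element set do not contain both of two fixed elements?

All 7-subsets: C(11,7) = 330. Those containing both fixed elements: C(9,5) = 126.
330 − 126 = 204.

204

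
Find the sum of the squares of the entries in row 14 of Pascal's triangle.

Σ C(14,r)² is the coefficient of x^14 in (1+x)^14(1+x)^14 = (1+x)^28, i.e. C(28,14) = 40116600.

40116600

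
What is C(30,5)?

142506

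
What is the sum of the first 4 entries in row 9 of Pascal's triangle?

130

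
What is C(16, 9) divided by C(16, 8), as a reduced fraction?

C(n,k+1)/C(n,k) = (n−k)/(k+1) = (16−8)/(8+1) = 8/9.

8/9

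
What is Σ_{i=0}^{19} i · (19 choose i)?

4980736

Since i·C(19,i) = 19·C(18,i−1), the sum is 19·2^18 = 19·262144 = 4980736.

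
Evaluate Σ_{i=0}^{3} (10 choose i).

1 + 10 + 45 + 120 = 176.

176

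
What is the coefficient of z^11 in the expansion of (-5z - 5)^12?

2929687500

The general term is C(12,j)·(-5z)^j·(-5)^(12-j); the z^11 term has j = 11.
C(12,11) = 12.
Coefficient = C(12,11) · (-5)^11 · (-5)^1 = 12 · (-48828125) · (-5) = 2929687500.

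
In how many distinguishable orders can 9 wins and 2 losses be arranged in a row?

Choose positions for the wins: C(11,9) = 55.

55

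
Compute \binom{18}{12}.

18564

C(18,12) = C(18,6) by symmetry.
C(18,6) = (18·17·16·15·14·13) / 6! = 13366080 / 720 = 18564.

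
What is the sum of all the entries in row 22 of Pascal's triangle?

Setting x = 1 in (1+x)^22 gives Σ C(22,j) = 2^22 = 4194304.

4194304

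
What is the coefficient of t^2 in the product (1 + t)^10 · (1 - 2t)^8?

Coefficient of t^2 = Σ_{j} C(10,j)·1^j·C(8,2-j)·(-2)^(2-j) for j from 0 to 2.
= 112 + (-160) + 45 = -3.

-3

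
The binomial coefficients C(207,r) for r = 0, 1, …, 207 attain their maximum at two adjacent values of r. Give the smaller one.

For odd n = 207, C(207,r) peaks at r = (n−1)/2 and (n+1)/2; the smaller is 103.

103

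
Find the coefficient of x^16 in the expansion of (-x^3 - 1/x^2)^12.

495

General term: C(12,j)·(-x^3)^j·(-1/x^2)^(12-j), with x-exponent 3j − 2(12−j) = 5j − 24.
Set 5j − 24 = 16: j = 8.
C(12,8) = 495; (-1)^8 = 1; (-1)^4 = 1.
Coefficient = 495 · 1 · 1 = 495.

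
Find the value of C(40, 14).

C(40,14) = (40·39·38·37·36·35·34·33·32·31·30·29·28·27) / 14! = 2023140487449489408000 / 87178291200 = 23206929840.

23206929840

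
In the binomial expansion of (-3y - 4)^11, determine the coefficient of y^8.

-69284160

The general term is C(11,j)·(-3y)^j·(-4)^(11-j); the y^8 term has j = 8.
C(11,8) = 165.
Coefficient = C(11,8) · (-3)^8 · (-4)^3 = 165 · 6561 · (-64) = -69284160.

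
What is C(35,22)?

1476337800

C(35,22) = C(35,13) by symmetry.
C(35,13) = (35·34·33·32·31·30·29·28·27·26·25·24·23) / 13! = 9193186188426240000 / 6227020800 = 1476337800.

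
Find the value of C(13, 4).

C(13,4) = (13·12·11·10) / 4! = 17160 / 24 = 715.

715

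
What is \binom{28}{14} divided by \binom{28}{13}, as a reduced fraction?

15/14

C(n,k+1)/C(n,k) = (n−k)/(k+1) = (28−13)/(13+1) = 15/14.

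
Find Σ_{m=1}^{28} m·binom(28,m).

Since m·C(28,m) = 28·C(27,m−1), the sum is 28·2^27 = 28·134217728 = 3758096384.

3758096384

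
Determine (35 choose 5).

324632

C(35,5) = (35·34·33·32·31) / 5! = 38955840 / 120 = 324632.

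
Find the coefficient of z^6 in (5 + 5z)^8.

10937500

The general term is C(8,j)·(5)^j·(5z)^(8-j); the z^6 term has j = 2.
C(8,2) = 28.
Coefficient = C(8,2) · 5^2 · 5^6 = 28 · 25 · 15625 = 10937500.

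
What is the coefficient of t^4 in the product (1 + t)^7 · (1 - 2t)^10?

-245

Coefficient of t^4 = Σ_{j} C(7,j)·1^j·C(10,4-j)·(-2)^(4-j) for j from 0 to 4.
= 3360 + (-6720) + 3780 + (-700) + 35 = -245.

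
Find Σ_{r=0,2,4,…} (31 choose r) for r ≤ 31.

1073741824

Even-r terms of row 31 sum to 2^30 = 1073741824.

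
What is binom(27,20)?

C(27,20) = C(27,7) by symmetry.
C(27,7) = (27·26·25·24·23·22·21) / 7! = 4475671200 / 5040 = 888030.

888030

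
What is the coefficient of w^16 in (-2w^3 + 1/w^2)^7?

448

General term: C(7,j)·(-2w^3)^j·(1/w^2)^(7-j), with w-exponent 3j − 2(7−j) = 5j − 14.
Set 5j − 14 = 16: j = 6.
C(7,6) = 7; (-2)^6 = 64; 1^1 = 1.
Coefficient = 7 · 64 · 1 = 448.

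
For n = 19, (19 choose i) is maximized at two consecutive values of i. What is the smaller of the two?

9

For odd n = 19, C(19,i) peaks at i = (n−1)/2 and (n+1)/2; the smaller is 9.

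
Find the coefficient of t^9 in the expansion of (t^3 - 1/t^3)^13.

-1287

General term: C(13,j)·(t^3)^j·(-1/t^3)^(13-j), with t-exponent 3j − 3(13−j) = 6j − 39.
Set 6j − 39 = 9: j = 8.
C(13,8) = 1287; 1^8 = 1; (-1)^5 = -1.
Coefficient = 1287 · 1 · (-1) = -1287.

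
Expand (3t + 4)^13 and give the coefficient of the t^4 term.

The general term is C(13,j)·(3t)^j·(4)^(13-j); the t^4 term has j = 4.
C(13,4) = 715.
Coefficient = C(13,4) · 3^4 · 4^9 = 715 · 81 · 262144 = 15182069760.

15182069760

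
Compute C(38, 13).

5414950296

C(38,13) = (38·37·36·35·34·33·32·31·30·29·28·27·26) / 13! = 33719008124158156800 / 6227020800 = 5414950296.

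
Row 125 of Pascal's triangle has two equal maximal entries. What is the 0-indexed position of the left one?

For odd n = 125, C(125,j) peaks at j = (n−1)/2 and (n+1)/2; the lower is 62.

62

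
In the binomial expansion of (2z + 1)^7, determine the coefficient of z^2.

84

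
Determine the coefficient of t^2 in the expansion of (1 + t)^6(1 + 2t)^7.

183

Coefficient of t^2 = Σ_{j} C(6,j)·1^j·C(7,2-j)·2^(2-j) for j from 0 to 2.
= 84 + 84 + 15 = 183.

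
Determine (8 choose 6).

C(8,6) = C(8,2) by symmetry.
C(8,2) = (8·7) / 2! = 56 / 2 = 28.

28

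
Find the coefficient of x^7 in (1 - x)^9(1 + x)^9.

Coefficient of x^7 = Σ_{j} C(9,j)·(-1)^j·C(9,7-j)·1^(7-j) for j from 0 to 7.
= 36 + (-756) + 4536 + (-10584) + 10584 + (-4536) + 756 + (-36) = 0.

0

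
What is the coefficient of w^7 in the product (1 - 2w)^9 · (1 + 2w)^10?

-10752

Coefficient of w^7 = Σ_{j} C(9,j)·(-2)^j·C(10,7-j)·2^(7-j) for j from 0 to 7.
= 15360 + (-241920) + 1161216 + (-2257920) + 1935360 + (-725760) + 107520 + (-4608) = -10752.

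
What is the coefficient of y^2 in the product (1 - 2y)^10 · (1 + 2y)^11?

-40

Coefficient of y^2 = Σ_{j} C(10,j)·(-2)^j·C(11,2-j)·2^(2-j) for j from 0 to 2.
= 220 + (-440) + 180 = -40.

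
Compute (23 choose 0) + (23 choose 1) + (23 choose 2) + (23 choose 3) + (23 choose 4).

1 + 23 + 253 + 1771 + 8855 = 10903.

10903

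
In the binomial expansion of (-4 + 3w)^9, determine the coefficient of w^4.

-10450944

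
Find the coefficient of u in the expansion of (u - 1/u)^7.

-35

General term: C(7,j)·(u)^j·(-1/u)^(7-j), with u-exponent 1j − 1(7−j) = 2j − 7.
Set 2j − 7 = 1: j = 4.
C(7,4) = 35; 1^4 = 1; (-1)^3 = -1.
Coefficient = 35 · 1 · (-1) = -35.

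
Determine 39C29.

635745396

C(39,29) = C(39,10) by symmetry.
C(39,10) = (39·38·37·36·35·34·33·32·31·30) / 10! = 2306992893004800 / 3628800 = 635745396.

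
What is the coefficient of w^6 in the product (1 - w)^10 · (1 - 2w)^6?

47818

Coefficient of w^6 = Σ_{j} C(10,j)·(-1)^j·C(6,6-j)·(-2)^(6-j) for j from 0 to 6.
= 64 + 1920 + 10800 + 19200 + 12600 + 3024 + 210 = 47818.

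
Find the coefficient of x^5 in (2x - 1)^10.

-8064

The general term is C(10,j)·(2x)^j·(-1)^(10-j); the x^5 term has j = 5.
C(10,5) = 252.
Coefficient = C(10,5) · 2^5 · (-1)^5 = 252 · 32 · (-1) = -8064.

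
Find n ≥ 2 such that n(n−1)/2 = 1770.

n(n−1)/2 = 1770 ⇒ n(n−1) = 3540. Since 60·59 = 3540, n = 60.

60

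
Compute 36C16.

C(36,16) = (36·35·34·33·32·31·30·29·28·27·26·25·24·23·22·21) / 16! = 152901072685905223680000 / 20922789888000 = 7307872110.

7307872110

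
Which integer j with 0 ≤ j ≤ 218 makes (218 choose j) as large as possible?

C(218,j) is maximized at j = 218/2 = 109.

109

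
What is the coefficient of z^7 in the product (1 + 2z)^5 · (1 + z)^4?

592

Coefficient of z^7 = Σ_{j} C(5,j)·2^j·C(4,7-j)·1^(7-j) for j from 3 to 5.
= 80 + 320 + 192 = 592.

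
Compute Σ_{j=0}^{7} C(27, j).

1285624

1 + 27 + 351 + 2925 + 17550 + 80730 + 296010 + 888030 = 1285624.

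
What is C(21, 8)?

203490

C(21,8) = (21·20·19·18·17·16·15·14) / 8! = 8204716800 / 40320 = 203490.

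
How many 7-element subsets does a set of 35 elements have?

6724520

C(35,7) = (35·34·33·32·31·30·29) / 7! = 33891580800 / 5040 = 6724520.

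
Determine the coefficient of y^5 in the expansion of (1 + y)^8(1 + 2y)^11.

Coefficient of y^5 = Σ_{j} C(8,j)·1^j·C(11,5-j)·2^(5-j) for j from 0 to 5.
= 14784 + 42240 + 36960 + 12320 + 1540 + 56 = 107900.

107900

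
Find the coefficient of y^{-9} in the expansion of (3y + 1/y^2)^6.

General term: C(6,j)·(3y)^j·(1/y^2)^(6-j), with y-exponent 1j − 2(6−j) = 3j − 12.
Set 3j − 12 = -9: j = 1.
C(6,1) = 6; 3^1 = 3; 1^5 = 1.
Coefficient = 6 · 3 · 1 = 18.

18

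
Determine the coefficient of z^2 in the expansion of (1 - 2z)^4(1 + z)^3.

Coefficient of z^2 = Σ_{j} C(4,j)·(-2)^j·C(3,2-j)·1^(2-j) for j from 0 to 2.
= 3 + (-24) + 24 = 3.

3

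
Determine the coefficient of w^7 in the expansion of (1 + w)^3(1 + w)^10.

Coefficient of w^7 = Σ_{j} C(3,j)·C(10,7-j) for j from 0 to 3.
= 120 + 630 + 756 + 210 = 1716.

1716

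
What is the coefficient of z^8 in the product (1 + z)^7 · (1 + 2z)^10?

822560

Coefficient of z^8 = Σ_{j} C(7,j)·1^j·C(10,8-j)·2^(8-j) for j from 0 to 7.
= 11520 + 107520 + 282240 + 282240 + 117600 + 20160 + 1260 + 20 = 822560.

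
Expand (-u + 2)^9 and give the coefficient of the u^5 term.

The general term is C(9,j)·(-u)^j·(2)^(9-j); the u^5 term has j = 5.
C(9,5) = 126.
Coefficient = C(9,5) · (-1)^5 · 2^4 = 126 · (-1) · 16 = -2016.

-2016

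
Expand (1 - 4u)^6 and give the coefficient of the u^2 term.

240

The general term is C(6,j)·(1)^j·(-4u)^(6-j); the u^2 term has j = 4.
C(6,4) = 15.
Coefficient = C(6,4) · (-4)^2 = 15 · 16 = 240.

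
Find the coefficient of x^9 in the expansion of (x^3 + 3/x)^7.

945

General term: C(7,j)·(x^3)^j·(3/x)^(7-j), with x-exponent 3j − 1(7−j) = 4j − 7.
Set 4j − 7 = 9: j = 4.
C(7,4) = 35; 1^4 = 1; 3^3 = 27.
Coefficient = 35 · 1 · 27 = 945.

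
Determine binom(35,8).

23535820

C(35,8) = (35·34·33·32·31·30·29·28) / 8! = 948964262400 / 40320 = 23535820.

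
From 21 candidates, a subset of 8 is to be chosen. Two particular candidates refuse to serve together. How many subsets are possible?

All 8-subsets: C(21,8) = 203490. Those containing both fixed elements: C(19,6) = 27132.
203490 − 27132 = 176358.

176358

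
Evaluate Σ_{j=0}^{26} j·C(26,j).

Differentiating (1+x)^26 and setting x=1: Σ j·C(26,j) = 26·2^25 = 872415232.

872415232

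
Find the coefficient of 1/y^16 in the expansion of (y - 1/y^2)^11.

-55

General term: C(11,j)·(y)^j·(-1/y^2)^(11-j), with y-exponent 1j − 2(11−j) = 3j − 22.
Set 3j − 22 = -16: j = 2.
C(11,2) = 55; 1^2 = 1; (-1)^9 = -1.
Coefficient = 55 · 1 · (-1) = -55.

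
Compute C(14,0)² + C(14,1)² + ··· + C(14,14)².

40116600

By Vandermonde's identity, Σ C(14,k)² = C(28,14) = 40116600.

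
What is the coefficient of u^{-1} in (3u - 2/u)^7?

General term: C(7,j)·(3u)^j·(-2/u)^(7-j), with u-exponent 1j − 1(7−j) = 2j − 7.
Set 2j − 7 = -1: j = 3.
C(7,3) = 35; 3^3 = 27; (-2)^4 = 16.
Coefficient = 35 · 27 · 16 = 15120.

15120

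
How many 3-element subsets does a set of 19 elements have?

969

C(19,3) = (19·18·17) / 3! = 5814 / 6 = 969.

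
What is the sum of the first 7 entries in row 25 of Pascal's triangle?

1 + 25 + 300 + 2300 + 12650 + 53130 + 177100 = 245506.

245506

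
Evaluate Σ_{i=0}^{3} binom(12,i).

299

1 + 12 + 66 + 220 = 299.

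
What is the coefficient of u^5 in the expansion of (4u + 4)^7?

The general term is C(7,j)·(4u)^j·(4)^(7-j); the u^5 term has j = 5.
C(7,5) = 21.
Coefficient = C(7,5) · 4^5 · 4^2 = 21 · 1024 · 16 = 344064.

344064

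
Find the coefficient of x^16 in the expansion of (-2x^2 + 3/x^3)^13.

General term: C(13,j)·(-2x^2)^j·(3/x^3)^(13-j), with x-exponent 2j − 3(13−j) = 5j − 39.
Set 5j − 39 = 16: j = 11.
C(13,11) = 78; (-2)^11 = -2048; 3^2 = 9.
Coefficient = 78 · (-2048) · 9 = -1437696.

-1437696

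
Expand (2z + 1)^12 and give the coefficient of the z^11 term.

24576

The general term is C(12,j)·(2z)^j·(1)^(12-j); the z^11 term has j = 11.
C(12,11) = 12.
Coefficient = C(12,11) · 2^11 = 12 · 2048 = 24576.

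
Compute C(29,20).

10015005

C(29,20) = C(29,9) by symmetry.
C(29,9) = (29·28·27·26·25·24·23·22·21) / 9! = 3634245014400 / 362880 = 10015005.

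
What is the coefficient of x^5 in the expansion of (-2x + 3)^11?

-10777536

The general term is C(11,j)·(-2x)^j·(3)^(11-j); the x^5 term has j = 5.
C(11,5) = 462.
Coefficient = C(11,5) · (-2)^5 · 3^6 = 462 · (-32) · 729 = -10777536.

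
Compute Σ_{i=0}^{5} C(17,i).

9402

1 + 17 + 136 + 680 + 2380 + 6188 = 9402.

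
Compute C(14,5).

C(14,5) = (14·13·12·11·10) / 5! = 240240 / 120 = 2002.

2002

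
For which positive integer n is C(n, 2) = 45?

n(n−1)/2 = 45 ⇒ n(n−1) = 90. Since 10·9 = 90, n = 10.

10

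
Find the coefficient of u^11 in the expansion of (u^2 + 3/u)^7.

General term: C(7,j)·(u^2)^j·(3/u)^(7-j), with u-exponent 2j − 1(7−j) = 3j − 7.
Set 3j − 7 = 11: j = 6.
C(7,6) = 7; 1^6 = 1; 3^1 = 3.
Coefficient = 7 · 1 · 3 = 21.

21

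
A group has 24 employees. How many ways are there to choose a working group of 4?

10626

This is C(24,4) = 10626.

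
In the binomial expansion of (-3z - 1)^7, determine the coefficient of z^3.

-945

The general term is C(7,j)·(-3z)^j·(-1)^(7-j); the z^3 term has j = 3.
C(7,3) = 35.
Coefficient = C(7,3) · (-3)^3 = 35 · (-27) = -945.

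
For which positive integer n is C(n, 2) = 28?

8

n(n−1)/2 = 28 ⇒ n(n−1) = 56. Since 8·7 = 56, n = 8.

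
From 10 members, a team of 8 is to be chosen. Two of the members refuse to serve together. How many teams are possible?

17

All 8-subsets: C(10,8) = 45. Those containing both fixed elements: C(8,6) = 28.
45 − 28 = 17.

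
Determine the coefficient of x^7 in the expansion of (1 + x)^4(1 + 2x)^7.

8472

Coefficient of x^7 = Σ_{j} C(4,j)·1^j·C(7,7-j)·2^(7-j) for j from 0 to 4.
= 128 + 1792 + 4032 + 2240 + 280 = 8472.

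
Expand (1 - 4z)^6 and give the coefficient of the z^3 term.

-1280

The general term is C(6,j)·(1)^j·(-4z)^(6-j); the z^3 term has j = 3.
C(6,3) = 20.
Coefficient = C(6,3) · (-4)^3 = 20 · (-64) = -1280.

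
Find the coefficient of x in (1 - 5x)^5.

-25

The general term is C(5,j)·(1)^j·(-5x)^(5-j); the x^1 term has j = 4.
C(5,4) = 5.
Coefficient = C(5,4) · (-5)^1 = 5 · (-5) = -25.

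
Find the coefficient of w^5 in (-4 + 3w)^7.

The general term is C(7,j)·(-4)^j·(3w)^(7-j); the w^5 term has j = 2.
C(7,2) = 21.
Coefficient = C(7,2) · (-4)^2 · 3^5 = 21 · 16 · 243 = 81648.

81648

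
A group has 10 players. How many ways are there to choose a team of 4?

This is C(10,4) = 210.

210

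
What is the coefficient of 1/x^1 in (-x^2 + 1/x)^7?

21

General term: C(7,j)·(-x^2)^j·(1/x)^(7-j), with x-exponent 2j − 1(7−j) = 3j − 7.
Set 3j − 7 = -1: j = 2.
C(7,2) = 21; (-1)^2 = 1; 1^5 = 1.
Coefficient = 21 · 1 · 1 = 21.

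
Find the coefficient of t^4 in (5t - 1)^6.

The general term is C(6,j)·(5t)^j·(-1)^(6-j); the t^4 term has j = 4.
C(6,4) = 15.
Coefficient = C(6,4) · 5^4 = 15 · 625 = 9375.

9375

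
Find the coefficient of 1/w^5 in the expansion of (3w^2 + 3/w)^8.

52488

General term: C(8,j)·(3w^2)^j·(3/w)^(8-j), with w-exponent 2j − 1(8−j) = 3j − 8.
Set 3j − 8 = -5: j = 1.
C(8,1) = 8; 3^1 = 3; 3^7 = 2187.
Coefficient = 8 · 3 · 2187 = 52488.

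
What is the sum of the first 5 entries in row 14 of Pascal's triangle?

1471

1 + 14 + 91 + 364 + 1001 = 1471.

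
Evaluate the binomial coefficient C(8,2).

28

C(8,2) = (8·7) / 2! = 56 / 2 = 28.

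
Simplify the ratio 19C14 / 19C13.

3/7

C(n,k+1)/C(n,k) = (n−k)/(k+1) = (19−13)/(13+1) = 6/14 = 3/7.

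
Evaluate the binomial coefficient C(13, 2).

78

C(13,2) = (13·12) / 2! = 156 / 2 = 78.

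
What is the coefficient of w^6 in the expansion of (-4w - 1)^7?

The general term is C(7,j)·(-4w)^j·(-1)^(7-j); the w^6 term has j = 6.
C(7,6) = 7.
Coefficient = C(7,6) · (-4)^6 · (-1)^1 = 7 · 4096 · (-1) = -28672.

-28672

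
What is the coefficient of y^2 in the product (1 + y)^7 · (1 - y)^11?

-1

Coefficient of y^2 = Σ_{j} C(7,j)·1^j·C(11,2-j)·(-1)^(2-j) for j from 0 to 2.
= 55 + (-77) + 21 = -1.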